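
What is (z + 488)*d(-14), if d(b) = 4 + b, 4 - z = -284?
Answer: -7760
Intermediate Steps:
z = 288 (z = 4 - 1*(-284) = 4 + 284 = 288)
(z + 488)*d(-14) = (288 + 488)*(4 - 14) = 776*(-10) = -7760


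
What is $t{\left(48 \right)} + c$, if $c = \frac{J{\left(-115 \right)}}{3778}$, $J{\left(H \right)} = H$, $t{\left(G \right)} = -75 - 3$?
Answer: $- \frac{294799}{3778} \approx -78.03$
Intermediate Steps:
$t{\left(G \right)} = -78$ ($t{\left(G \right)} = -75 - 3 = -78$)
$c = - \frac{115}{3778} \approx -0.030439$
$t{\left(48 \right)} + c = -78 - \frac{115}{3778} = - \frac{294799}{3778}$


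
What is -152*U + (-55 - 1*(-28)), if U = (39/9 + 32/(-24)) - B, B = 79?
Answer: 11525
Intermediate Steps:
U = -76 (U = (39/9 + 32/(-24)) - 1*79 = (39*(1/9) + 32*(-1/24)) - 79 = (13/3 - 4/3) - 79 = 3 - 79 = -76)
-152*U + (-55 - 1*(-28)) = -152*(-76) + (-55 - 1*(-28)) = 11552 + (-55 + 28) = 11552 - 27 = 11525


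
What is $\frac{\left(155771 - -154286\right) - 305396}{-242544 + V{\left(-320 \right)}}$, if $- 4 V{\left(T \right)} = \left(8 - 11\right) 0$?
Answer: $- \frac{4661}{242544} \approx -0.019217$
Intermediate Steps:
$V{\left(T \right)} = 0$ ($V{\left(T \right)} = - \frac{\left(8 - 11\right) 0}{4} = - \frac{\left(-3\right) 0}{4} = \left(- \frac{1}{4}\right) 0 = 0$)
$\frac{\left(155771 - -154286\right) - 305396}{-242544 + V{\left(-320 \right)}} = \frac{\left(155771 - -154286\right) - 305396}{-242544 + 0} = \frac{\left(155771 + 154286\right) - 305396}{-242544} = \left(310057 - 305396\right) \left(- \frac{1}{242544}\right) = 4661 \left(- \frac{1}{242544}\right) = - \frac{4661}{242544}$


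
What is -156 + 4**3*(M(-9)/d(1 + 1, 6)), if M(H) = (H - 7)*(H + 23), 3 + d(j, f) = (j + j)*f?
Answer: -2516/3 ≈ -838.67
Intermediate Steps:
d(j, f) = -3 + 2*f*j (d(j, f) = -3 + (j + j)*f = -3 + (2*j)*f = -3 + 2*f*j)
M(H) = (-7 + H)*(23 + H)
-156 + 4**3*(M(-9)/d(1 + 1, 6)) = -156 + 4**3*((-161 + (-9)**2 + 16*(-9))/(-3 + 2*6*(1 + 1))) = -156 + 64*((-161 + 81 - 144)/(-3 + 2*6*2)) = -156 + 64*(-224/(-3 + 24)) = -156 + 64*(-224/21) = -156 + 64*(-224*1/21) = -156 + 64*(-32/3) = -156 - 2048/3 = -2516/3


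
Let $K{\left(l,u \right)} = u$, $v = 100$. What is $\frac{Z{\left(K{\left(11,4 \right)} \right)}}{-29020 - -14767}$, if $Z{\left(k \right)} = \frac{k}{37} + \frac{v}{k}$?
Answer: $- \frac{929}{527361} \approx -0.0017616$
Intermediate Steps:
$Z{\left(k \right)} = \frac{100}{k} + \frac{k}{37}$ ($Z{\left(k \right)} = \frac{k}{37} + \frac{100}{k} = \frac{100}{k} + \frac{k}{37}$)
$\frac{Z{\left(K{\left(11,4 \right)} \right)}}{-29020 - -14767} = \frac{\frac{100}{4} + \frac{1}{37} \cdot 4}{-29020 - -14767} = \frac{100 \cdot \frac{1}{4} + \frac{4}{37}}{-29020 + 14767} = \frac{25 + \frac{4}{37}}{-14253} = \frac{929}{37} \left(- \frac{1}{14253}\right) = - \frac{929}{527361}$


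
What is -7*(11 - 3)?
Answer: -56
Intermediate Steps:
-7*(11 - 3) = -7*8 = -56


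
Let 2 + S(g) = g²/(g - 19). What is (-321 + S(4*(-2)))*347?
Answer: -3048395/27 ≈ -1.1290e+5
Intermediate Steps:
S(g) = -2 + g²/(-19 + g) (S(g) = -2 + g²/(g - 19) = -2 + g²/(-19 + g))
(-321 + S(4*(-2)))*347 = (-321 + (38 + (4*(-2))² - 8*(-2))/(-19 + 4*(-2)))*347 = (-321 + (38 + (-8)² - 2*(-8))/(-19 - 8))*347 = (-321 + (38 + 64 + 16)/(-27))*347 = (-321 - 1/27*118)*347 = (-321 - 118/27)*347 = -8785/27*347 = -3048395/27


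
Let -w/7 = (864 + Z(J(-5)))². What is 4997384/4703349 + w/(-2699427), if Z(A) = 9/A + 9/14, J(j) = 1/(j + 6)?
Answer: 341006196983/112109026764 ≈ 3.0417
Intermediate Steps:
J(j) = 1/(6 + j)
Z(A) = 9/14 + 9/A (Z(A) = 9/A + 9*(1/14) = 9/A + 9/14 = 9/14 + 9/A)
w = -149597361/28 (w = -7*(864 + (9/14 + 9/(1/(6 - 5))))² = -7*(864 + (9/14 + 9/(1/1)))² = -7*(864 + (9/14 + 9/1))² = -7*(864 + (9/14 + 9*1))² = -7*(864 + (9/14 + 9))² = -7*(864 + 135/14)² = -7*(12231/14)² = -7*149597361/196 = -149597361/28 ≈ -5.3428e+6)
4997384/4703349 + w/(-2699427) = 4997384/4703349 - 149597361/28/(-2699427) = 4997384*(1/4703349) - 149597361/28*(-1/2699427) = 713912/671907 + 330237/166852 = 341006196983/112109026764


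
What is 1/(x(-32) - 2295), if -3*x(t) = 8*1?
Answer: -3/6893 ≈ -0.00043522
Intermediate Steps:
x(t) = -8/3
1/(x(-32) - 2295) = 1/(-8/3 - 2295) = 1/(-6893/3) = -3/6893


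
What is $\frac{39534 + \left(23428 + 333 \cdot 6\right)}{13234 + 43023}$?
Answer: $\frac{64960}{56257} \approx 1.1547$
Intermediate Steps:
$\frac{39534 + \left(23428 + 333 \cdot 6\right)}{13234 + 43023} = \frac{39534 + \left(23428 + 1998\right)}{56257} = \left(39534 + 25426\right) \frac{1}{56257} = 64960 \cdot \frac{1}{56257} = \frac{64960}{56257}$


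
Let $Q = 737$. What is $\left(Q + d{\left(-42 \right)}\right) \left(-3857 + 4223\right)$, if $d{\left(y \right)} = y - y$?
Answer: $269742$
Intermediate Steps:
$d{\left(y \right)} = 0$
$\left(Q + d{\left(-42 \right)}\right) \left(-3857 + 4223\right) = \left(737 + 0\right) \left(-3857 + 4223\right) = 737 \cdot 366 = 269742$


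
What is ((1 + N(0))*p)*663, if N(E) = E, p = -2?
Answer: -1326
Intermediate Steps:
((1 + N(0))*p)*663 = ((1 + 0)*(-2))*663 = (1*(-2))*663 = -2*663 = -1326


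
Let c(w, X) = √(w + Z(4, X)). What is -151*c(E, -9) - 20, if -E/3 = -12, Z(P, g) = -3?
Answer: -20 - 151*√33 ≈ -887.43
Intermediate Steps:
E = 36 (E = -3*(-12) = 36)
c(w, X) = √(-3 + w) (c(w, X) = √(w - 3) = √(-3 + w))
-151*c(E, -9) - 20 = -151*√(-3 + 36) - 20 = -151*√33 - 20 = -20 - 151*√33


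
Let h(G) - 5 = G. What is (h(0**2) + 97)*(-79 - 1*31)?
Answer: -11220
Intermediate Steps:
h(G) = 5 + G
(h(0**2) + 97)*(-79 - 1*31) = ((5 + 0**2) + 97)*(-79 - 1*31) = ((5 + 0) + 97)*(-79 - 31) = (5 + 97)*(-110) = 102*(-110) = -11220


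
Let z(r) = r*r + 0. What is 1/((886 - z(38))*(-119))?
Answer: 1/66402 ≈ 1.5060e-5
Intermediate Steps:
z(r) = r² (z(r) = r² + 0 = r²)
1/((886 - z(38))*(-119)) = 1/((886 - 1*38²)*(-119)) = 1/((886 - 1*1444)*(-119)) = 1/((886 - 1444)*(-119)) = 1/(-558*(-119)) = 1/66402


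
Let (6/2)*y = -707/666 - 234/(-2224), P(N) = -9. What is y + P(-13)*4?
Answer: -40346099/1110888 ≈ -36.319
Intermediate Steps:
y = -354131/1110888 (y = (-707/666 - 234/(-2224))/3 = (-707*1/666 - 234*(-1/2224))/3 = (-707/666 + 117/1112)/3 = (⅓)*(-354131/370296) = -354131/1110888 ≈ -0.31878)
y + P(-13)*4 = -354131/1110888 - 9*4 = -354131/1110888 - 36 = -40346099/1110888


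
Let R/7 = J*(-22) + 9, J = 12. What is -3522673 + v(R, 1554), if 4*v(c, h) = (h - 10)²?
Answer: -2926689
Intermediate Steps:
R = -1785 (R = 7*(12*(-22) + 9) = 7*(-264 + 9) = 7*(-255) = -1785)
v(c, h) = (-10 + h)²/4 (v(c, h) = (h - 10)²/4 = (-10 + h)²/4)
-3522673 + v(R, 1554) = -3522673 + (-10 + 1554)²/4 = -3522673 + (¼)*1544² = -3522673 + (¼)*2383936 = -3522673 + 595984 = -2926689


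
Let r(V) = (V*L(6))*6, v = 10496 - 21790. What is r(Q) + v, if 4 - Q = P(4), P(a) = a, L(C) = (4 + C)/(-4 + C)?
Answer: -11294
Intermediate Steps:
L(C) = (4 + C)/(-4 + C)
v = -11294
Q = 0 (Q = 4 - 1*4 = 4 - 4 = 0)
r(V) = 30*V (r(V) = (V*((4 + 6)/(-4 + 6)))*6 = (V*(10/2))*6 = (V*((½)*10))*6 = (V*5)*6 = (5*V)*6 = 30*V)
r(Q) + v = 30*0 - 11294 = 0 - 11294 = -11294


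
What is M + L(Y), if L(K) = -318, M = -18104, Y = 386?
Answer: -18422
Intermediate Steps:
M + L(Y) = -18104 - 318 = -18422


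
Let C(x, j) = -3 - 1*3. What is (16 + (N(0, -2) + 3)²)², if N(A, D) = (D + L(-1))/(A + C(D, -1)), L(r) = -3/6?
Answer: 15880225/20736 ≈ 765.83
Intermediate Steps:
C(x, j) = -6 (C(x, j) = -3 - 3 = -6)
L(r) = -½ (L(r) = -3*⅙ = -½)
N(A, D) = (-½ + D)/(-6 + A) (N(A, D) = (D - ½)/(A - 6) = (-½ + D)/(-6 + A))
(16 + (N(0, -2) + 3)²)² = (16 + ((-½ - 2)/(-6 + 0) + 3)²)² = (16 + (-5/2/(-6) + 3)²)² = (16 + (-⅙*(-5/2) + 3)²)² = (16 + (5/12 + 3)²)² = (16 + (41/12)²)² = (16 + 1681/144)² = (3985/144)² = 15880225/20736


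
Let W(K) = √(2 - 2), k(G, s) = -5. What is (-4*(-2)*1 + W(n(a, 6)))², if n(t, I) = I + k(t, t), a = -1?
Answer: 64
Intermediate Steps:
n(t, I) = -5 + I (n(t, I) = I - 5 = -5 + I)
W(K) = 0 (W(K) = √0 = 0)
(-4*(-2)*1 + W(n(a, 6)))² = (-4*(-2)*1 + 0)² = (8*1 + 0)² = (8 + 0)² = 8² = 64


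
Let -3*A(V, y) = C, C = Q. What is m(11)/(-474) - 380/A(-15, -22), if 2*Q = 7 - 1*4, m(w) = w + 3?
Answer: 180113/237 ≈ 759.97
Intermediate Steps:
m(w) = 3 + w
Q = 3/2 (Q = (7 - 1*4)/2 = (7 - 4)/2 = (½)*3 = 3/2 ≈ 1.5000)
C = 3/2 ≈ 1.5000
A(V, y) = -½ (A(V, y) = -⅓*3/2 = -½)
m(11)/(-474) - 380/A(-15, -22) = (3 + 11)/(-474) - 380/(-½) = 14*(-1/474) - 380*(-2) = -7/237 + 760 = 180113/237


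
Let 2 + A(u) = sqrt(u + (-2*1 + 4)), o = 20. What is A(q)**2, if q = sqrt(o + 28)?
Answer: (2 - sqrt(2)*sqrt(1 + 2*sqrt(3)))**2 ≈ 0.97616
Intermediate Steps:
q = 4*sqrt(3) (q = sqrt(20 + 28) = sqrt(48) = 4*sqrt(3) ≈ 6.9282)
A(u) = -2 + sqrt(2 + u) (A(u) = -2 + sqrt(u + (-2*1 + 4)) = -2 + sqrt(u + (-2 + 4)) = -2 + sqrt(u + 2) = -2 + sqrt(2 + u))
A(q)**2 = (-2 + sqrt(2 + 4*sqrt(3)))**2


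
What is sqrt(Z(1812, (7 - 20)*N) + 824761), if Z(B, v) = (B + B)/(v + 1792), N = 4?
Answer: sqrt(17340643815)/145 ≈ 908.17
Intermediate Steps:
Z(B, v) = 2*B/(1792 + v) (Z(B, v) = (2*B)/(1792 + v) = 2*B/(1792 + v))
sqrt(Z(1812, (7 - 20)*N) + 824761) = sqrt(2*1812/(1792 + (7 - 20)*4) + 824761) = sqrt(2*1812/(1792 - 13*4) + 824761) = sqrt(2*1812/(1792 - 52) + 824761) = sqrt(2*1812/1740 + 824761) = sqrt(2*1812*(1/1740) + 824761) = sqrt(302/145 + 824761) = sqrt(119590647/145) = sqrt(17340643815)/145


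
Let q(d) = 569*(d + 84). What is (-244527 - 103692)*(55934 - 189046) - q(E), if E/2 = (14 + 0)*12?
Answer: 46351888548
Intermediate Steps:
E = 336 (E = 2*((14 + 0)*12) = 2*(14*12) = 2*168 = 336)
q(d) = 47796 + 569*d (q(d) = 569*(84 + d) = 47796 + 569*d)
(-244527 - 103692)*(55934 - 189046) - q(E) = (-244527 - 103692)*(55934 - 189046) - (47796 + 569*336) = -348219*(-133112) - (47796 + 191184) = 46352127528 - 1*238980 = 46352127528 - 238980 = 46351888548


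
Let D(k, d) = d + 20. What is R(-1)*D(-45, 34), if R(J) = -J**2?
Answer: -54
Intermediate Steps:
D(k, d) = 20 + d
R(-1)*D(-45, 34) = (-1*(-1)**2)*(20 + 34) = -1*1*54 = -1*54 = -54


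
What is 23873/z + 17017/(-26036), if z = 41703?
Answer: -88102523/1085779308 ≈ -0.081142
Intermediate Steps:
23873/z + 17017/(-26036) = 23873/41703 + 17017/(-26036) = 23873*(1/41703) + 17017*(-1/26036) = 23873/41703 - 17017/26036 = -88102523/1085779308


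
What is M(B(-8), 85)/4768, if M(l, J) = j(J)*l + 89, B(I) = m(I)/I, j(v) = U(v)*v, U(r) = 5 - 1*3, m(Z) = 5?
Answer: -69/19072 ≈ -0.0036179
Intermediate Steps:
U(r) = 2 (U(r) = 5 - 3 = 2)
j(v) = 2*v
B(I) = 5/I
M(l, J) = 89 + 2*J*l (M(l, J) = (2*J)*l + 89 = 2*J*l + 89 = 89 + 2*J*l)
M(B(-8), 85)/4768 = (89 + 2*85*(5/(-8)))/4768 = (89 + 2*85*(5*(-1/8)))*(1/4768) = (89 + 2*85*(-5/8))*(1/4768) = (89 - 425/4)*(1/4768) = -69/4*1/4768 = -69/19072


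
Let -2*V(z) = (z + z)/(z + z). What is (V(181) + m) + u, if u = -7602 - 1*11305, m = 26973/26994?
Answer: -85060347/4499 ≈ -18907.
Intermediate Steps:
V(z) = -1/2 (V(z) = -(z + z)/(2*(z + z)) = -2*z/(2*(2*z)) = -2*z*1/(2*z)/2 = -1/2*1 = -1/2)
m = 8991/8998 (m = 26973*(1/26994) = 8991/8998 ≈ 0.99922)
u = -18907 (u = -7602 - 11305 = -18907)
(V(181) + m) + u = (-1/2 + 8991/8998) - 18907 = 2246/4499 - 18907 = -85060347/4499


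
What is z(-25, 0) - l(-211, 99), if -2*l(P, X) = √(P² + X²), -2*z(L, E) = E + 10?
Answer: -5 + √54322/2 ≈ 111.54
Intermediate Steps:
z(L, E) = -5 - E/2 (z(L, E) = -(E + 10)/2 = -(10 + E)/2 = -5 - E/2)
l(P, X) = -√(P² + X²)/2
z(-25, 0) - l(-211, 99) = (-5 - ½*0) - (-1)*√((-211)² + 99²)/2 = (-5 + 0) - (-1)*√(44521 + 9801)/2 = -5 - (-1)*√54322/2 = -5 + √54322/2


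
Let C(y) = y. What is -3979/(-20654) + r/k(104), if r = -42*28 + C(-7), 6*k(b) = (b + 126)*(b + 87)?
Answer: 612943/19724570 ≈ 0.031075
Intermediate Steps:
k(b) = (87 + b)*(126 + b)/6 (k(b) = ((b + 126)*(b + 87))/6 = ((126 + b)*(87 + b))/6 = ((87 + b)*(126 + b))/6 = (87 + b)*(126 + b)/6)
r = -1183 (r = -42*28 - 7 = -1176 - 7 = -1183)
-3979/(-20654) + r/k(104) = -3979/(-20654) - 1183/(1827 + (1/6)*104**2 + (71/2)*104) = -3979*(-1/20654) - 1183/(1827 + (1/6)*10816 + 3692) = 173/898 - 1183/(1827 + 5408/3 + 3692) = 173/898 - 1183/21965/3 = 173/898 - 1183*3/21965 = 173/898 - 3549/21965 = 612943/19724570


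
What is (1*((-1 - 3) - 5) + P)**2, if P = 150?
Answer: 19881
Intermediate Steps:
(1*((-1 - 3) - 5) + P)**2 = (1*((-1 - 3) - 5) + 150)**2 = (1*(-4 - 5) + 150)**2 = (1*(-9) + 150)**2 = (-9 + 150)**2 = 141**2 = 19881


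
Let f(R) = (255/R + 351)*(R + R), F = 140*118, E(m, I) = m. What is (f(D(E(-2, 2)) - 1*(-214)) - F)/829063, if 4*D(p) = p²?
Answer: 134920/829063 ≈ 0.16274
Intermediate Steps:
F = 16520
D(p) = p²/4
f(R) = 2*R*(351 + 255/R) (f(R) = (351 + 255/R)*(2*R) = 2*R*(351 + 255/R))
(f(D(E(-2, 2)) - 1*(-214)) - F)/829063 = ((510 + 702*((¼)*(-2)² - 1*(-214))) - 1*16520)/829063 = ((510 + 702*((¼)*4 + 214)) - 16520)*(1/829063) = ((510 + 702*(1 + 214)) - 16520)*(1/829063) = ((510 + 702*215) - 16520)*(1/829063) = ((510 + 150930) - 16520)*(1/829063) = (151440 - 16520)*(1/829063) = 134920*(1/829063) = 134920/829063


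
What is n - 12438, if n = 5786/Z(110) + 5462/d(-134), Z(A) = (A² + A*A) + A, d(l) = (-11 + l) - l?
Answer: -157216507/12155 ≈ -12934.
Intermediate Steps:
d(l) = -11
Z(A) = A + 2*A² (Z(A) = (A² + A²) + A = 2*A² + A = A + 2*A²)
n = -6032617/12155 (n = 5786/((110*(1 + 2*110))) + 5462/(-11) = 5786/((110*(1 + 220))) + 5462*(-1/11) = 5786/((110*221)) - 5462/11 = 5786/24310 - 5462/11 = 5786*(1/24310) - 5462/11 = 263/1105 - 5462/11 = -6032617/12155 ≈ -496.31)
n - 12438 = -6032617/12155 - 12438 = -157216507/12155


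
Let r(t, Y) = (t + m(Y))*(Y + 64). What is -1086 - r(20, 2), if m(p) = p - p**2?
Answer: -2274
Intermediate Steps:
r(t, Y) = (64 + Y)*(t + Y*(1 - Y)) (r(t, Y) = (t + Y*(1 - Y))*(Y + 64) = (t + Y*(1 - Y))*(64 + Y) = (64 + Y)*(t + Y*(1 - Y)))
-1086 - r(20, 2) = -1086 - (-1*2**3 - 63*2**2 + 64*2 + 64*20 + 2*20) = -1086 - (-1*8 - 63*4 + 128 + 1280 + 40) = -1086 - (-8 - 252 + 128 + 1280 + 40) = -1086 - 1*1188 = -1086 - 1188 = -2274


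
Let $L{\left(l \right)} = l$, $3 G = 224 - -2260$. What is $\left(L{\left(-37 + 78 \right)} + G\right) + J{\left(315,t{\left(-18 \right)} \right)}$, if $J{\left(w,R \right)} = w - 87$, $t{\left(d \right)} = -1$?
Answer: $1097$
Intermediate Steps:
$G = 828$ ($G = \frac{224 - -2260}{3} = \frac{224 + 2260}{3} = \frac{1}{3} \cdot 2484 = 828$)
$J{\left(w,R \right)} = -87 + w$ ($J{\left(w,R \right)} = w - 87 = -87 + w$)
$\left(L{\left(-37 + 78 \right)} + G\right) + J{\left(315,t{\left(-18 \right)} \right)} = \left(\left(-37 + 78\right) + 828\right) + \left(-87 + 315\right) = \left(41 + 828\right) + 228 = 869 + 228 = 1097$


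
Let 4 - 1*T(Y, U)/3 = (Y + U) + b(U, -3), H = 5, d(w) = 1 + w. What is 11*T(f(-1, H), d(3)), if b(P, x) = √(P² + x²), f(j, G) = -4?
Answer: -33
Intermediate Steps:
T(Y, U) = 12 - 3*U - 3*Y - 3*√(9 + U²) (T(Y, U) = 12 - 3*((Y + U) + √(U² + (-3)²)) = 12 - 3*((U + Y) + √(U² + 9)) = 12 - 3*((U + Y) + √(9 + U²)) = 12 - 3*(U + Y + √(9 + U²)) = 12 + (-3*U - 3*Y - 3*√(9 + U²)) = 12 - 3*U - 3*Y - 3*√(9 + U²))
11*T(f(-1, H), d(3)) = 11*(12 - 3*(1 + 3) - 3*(-4) - 3*√(9 + (1 + 3)²)) = 11*(12 - 3*4 + 12 - 3*√(9 + 4²)) = 11*(12 - 12 + 12 - 3*√(9 + 16)) = 11*(12 - 12 + 12 - 3*√25) = 11*(12 - 12 + 12 - 3*5) = 11*(12 - 12 + 12 - 15) = 11*(-3) = -33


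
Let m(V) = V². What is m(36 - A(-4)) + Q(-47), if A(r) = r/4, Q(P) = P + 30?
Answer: 1352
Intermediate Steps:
Q(P) = 30 + P
A(r) = r/4 (A(r) = r*(¼) = r/4)
m(36 - A(-4)) + Q(-47) = (36 - (-4)/4)² + (30 - 47) = (36 - 1*(-1))² - 17 = (36 + 1)² - 17 = 37² - 17 = 1369 - 17 = 1352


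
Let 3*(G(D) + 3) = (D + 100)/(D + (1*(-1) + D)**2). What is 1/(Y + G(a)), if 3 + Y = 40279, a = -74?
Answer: 1281/51589715 ≈ 2.4831e-5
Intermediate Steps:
Y = 40276 (Y = -3 + 40279 = 40276)
G(D) = -3 + (100 + D)/(3*(D + (-1 + D)**2)) (G(D) = -3 + ((D + 100)/(D + (1*(-1) + D)**2))/3 = -3 + ((100 + D)/(D + (-1 + D)**2))/3 = -3 + (100 + D)/(3*(D + (-1 + D)**2)))
1/(Y + G(a)) = 1/(40276 + (91 - 9*(-74)**2 + 10*(-74))/(3*(1 + (-74)**2 - 1*(-74)))) = 1/(40276 + (91 - 9*5476 - 740)/(3*(1 + 5476 + 74))) = 1/(40276 + (1/3)*(91 - 49284 - 740)/5551) = 1/(40276 + (1/3)*(1/5551)*(-49933)) = 1/(40276 - 3841/1281) = 1/(51589715/1281) = 1281/51589715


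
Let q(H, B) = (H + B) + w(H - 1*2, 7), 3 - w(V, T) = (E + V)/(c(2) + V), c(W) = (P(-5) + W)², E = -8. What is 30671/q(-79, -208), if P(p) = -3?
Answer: -2453680/22809 ≈ -107.58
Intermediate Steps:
c(W) = (-3 + W)²
w(V, T) = 3 - (-8 + V)/(1 + V) (w(V, T) = 3 - (-8 + V)/((-3 + 2)² + V) = 3 - (-8 + V)/((-1)² + V) = 3 - (-8 + V)/(1 + V))
q(H, B) = B + H + (7 + 2*H)/(-1 + H) (q(H, B) = (H + B) + (11 + 2*(H - 1*2))/(1 + (H - 1*2)) = (B + H) + (11 + 2*(H - 2))/(1 + (H - 2)) = (B + H) + (11 + 2*(-2 + H))/(1 + (-2 + H)) = (B + H) + (11 + (-4 + 2*H))/(-1 + H) = (B + H) + (7 + 2*H)/(-1 + H) = B + H + (7 + 2*H)/(-1 + H))
30671/q(-79, -208) = 30671/(((7 + 2*(-79) + (-1 - 79)*(-208 - 79))/(-1 - 79))) = 30671/(((7 - 158 - 80*(-287))/(-80))) = 30671/((-(7 - 158 + 22960)/80)) = 30671/((-1/80*22809)) = 30671/(-22809/80) = 30671*(-80/22809) = -2453680/22809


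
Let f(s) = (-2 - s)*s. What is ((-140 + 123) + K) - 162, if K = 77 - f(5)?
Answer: -67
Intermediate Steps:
f(s) = s*(-2 - s)
K = 112 (K = 77 - (-1)*5*(2 + 5) = 77 - (-1)*5*7 = 77 - 1*(-35) = 77 + 35 = 112)
((-140 + 123) + K) - 162 = ((-140 + 123) + 112) - 162 = (-17 + 112) - 162 = 95 - 162 = -67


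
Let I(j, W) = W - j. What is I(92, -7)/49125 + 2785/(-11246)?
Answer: -45975493/184153250 ≈ -0.24966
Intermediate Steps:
I(92, -7)/49125 + 2785/(-11246) = (-7 - 1*92)/49125 + 2785/(-11246) = (-7 - 92)*(1/49125) + 2785*(-1/11246) = -99*1/49125 - 2785/11246 = -33/16375 - 2785/11246 = -45975493/184153250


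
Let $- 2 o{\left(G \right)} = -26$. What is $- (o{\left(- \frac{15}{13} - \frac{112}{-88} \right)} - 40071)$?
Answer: $40058$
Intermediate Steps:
$o{\left(G \right)} = 13$ ($o{\left(G \right)} = \left(- \frac{1}{2}\right) \left(-26\right) = 13$)
$- (o{\left(- \frac{15}{13} - \frac{112}{-88} \right)} - 40071) = - (13 - 40071) = \left(-1\right) \left(-40058\right) = 40058$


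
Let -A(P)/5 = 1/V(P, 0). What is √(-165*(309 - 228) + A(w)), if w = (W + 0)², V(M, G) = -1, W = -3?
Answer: 4*I*√835 ≈ 115.59*I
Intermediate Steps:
w = 9 (w = (-3 + 0)² = (-3)² = 9)
A(P) = 5 (A(P) = -5/(-1) = -5*(-1) = 5)
√(-165*(309 - 228) + A(w)) = √(-165*(309 - 228) + 5) = √(-165*81 + 5) = √(-13365 + 5) = √(-13360) = 4*I*√835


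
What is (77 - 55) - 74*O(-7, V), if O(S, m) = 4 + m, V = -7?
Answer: 244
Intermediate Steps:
(77 - 55) - 74*O(-7, V) = (77 - 55) - 74*(4 - 7) = 22 - 74*(-3) = 22 + 222 = 244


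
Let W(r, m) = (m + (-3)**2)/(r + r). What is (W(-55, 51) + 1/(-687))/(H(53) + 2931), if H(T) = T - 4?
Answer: -4133/22519860 ≈ -0.00018353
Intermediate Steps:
H(T) = -4 + T
W(r, m) = (9 + m)/(2*r) (W(r, m) = (m + 9)/((2*r)) = (9 + m)*(1/(2*r)) = (9 + m)/(2*r))
(W(-55, 51) + 1/(-687))/(H(53) + 2931) = ((1/2)*(9 + 51)/(-55) + 1/(-687))/((-4 + 53) + 2931) = ((1/2)*(-1/55)*60 - 1/687)/(49 + 2931) = (-6/11 - 1/687)/2980 = -4133/7557*1/2980 = -4133/22519860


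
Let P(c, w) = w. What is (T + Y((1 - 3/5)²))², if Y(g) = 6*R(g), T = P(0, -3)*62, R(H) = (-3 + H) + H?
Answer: 25522704/625 ≈ 40836.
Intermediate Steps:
R(H) = -3 + 2*H
T = -186 (T = -3*62 = -186)
Y(g) = -18 + 12*g (Y(g) = 6*(-3 + 2*g) = -18 + 12*g)
(T + Y((1 - 3/5)²))² = (-186 + (-18 + 12*(1 - 3/5)²))² = (-186 + (-18 + 12*(1 - 3*⅕)²))² = (-186 + (-18 + 12*(1 - ⅗)²))² = (-186 + (-18 + 12*(⅖)²))² = (-186 + (-18 + 12*(4/25)))² = (-186 + (-18 + 48/25))² = (-186 - 402/25)² = (-5052/25)² = 25522704/625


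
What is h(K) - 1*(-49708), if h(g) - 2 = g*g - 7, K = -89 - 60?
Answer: 71904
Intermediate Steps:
K = -149
h(g) = -5 + g**2 (h(g) = 2 + (g*g - 7) = 2 + (g**2 - 7) = 2 + (-7 + g**2) = -5 + g**2)
h(K) - 1*(-49708) = (-5 + (-149)**2) - 1*(-49708) = (-5 + 22201) + 49708 = 22196 + 49708 = 71904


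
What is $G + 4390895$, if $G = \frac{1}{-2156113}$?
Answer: $\frac{9467265791134}{2156113} \approx 4.3909 \cdot 10^{6}$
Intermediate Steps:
$G = - \frac{1}{2156113} \approx -4.638 \cdot 10^{-7}$
$G + 4390895 = - \frac{1}{2156113} + 4390895 = \frac{9467265791134}{2156113}$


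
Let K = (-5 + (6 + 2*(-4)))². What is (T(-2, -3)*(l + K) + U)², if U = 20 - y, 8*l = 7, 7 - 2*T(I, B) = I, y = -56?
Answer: 23107249/256 ≈ 90263.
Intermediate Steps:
T(I, B) = 7/2 - I/2
l = 7/8 (l = (⅛)*7 = 7/8 ≈ 0.87500)
U = 76 (U = 20 - 1*(-56) = 20 + 56 = 76)
K = 49 (K = (-5 + (6 - 8))² = (-5 - 2)² = (-7)² = 49)
(T(-2, -3)*(l + K) + U)² = ((7/2 - ½*(-2))*(7/8 + 49) + 76)² = ((7/2 + 1)*(399/8) + 76)² = ((9/2)*(399/8) + 76)² = (3591/16 + 76)² = (4807/16)² = 23107249/256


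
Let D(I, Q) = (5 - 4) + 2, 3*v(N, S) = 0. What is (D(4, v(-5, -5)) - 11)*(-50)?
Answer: 400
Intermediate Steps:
v(N, S) = 0 (v(N, S) = (1/3)*0 = 0)
D(I, Q) = 3 (D(I, Q) = 1 + 2 = 3)
(D(4, v(-5, -5)) - 11)*(-50) = (3 - 11)*(-50) = -8*(-50) = 400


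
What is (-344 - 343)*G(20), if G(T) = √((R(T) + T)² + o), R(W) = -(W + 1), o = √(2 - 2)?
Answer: -687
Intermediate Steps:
o = 0 (o = √0 = 0)
R(W) = -1 - W (R(W) = -(1 + W) = -1 - W)
G(T) = 1 (G(T) = √(((-1 - T) + T)² + 0) = √((-1)² + 0) = √(1 + 0) = √1 = 1)
(-344 - 343)*G(20) = (-344 - 343)*1 = -687*1 = -687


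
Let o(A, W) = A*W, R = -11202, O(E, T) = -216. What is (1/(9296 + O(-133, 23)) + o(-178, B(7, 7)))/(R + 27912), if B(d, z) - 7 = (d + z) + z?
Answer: -45254719/151726800 ≈ -0.29826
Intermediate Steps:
B(d, z) = 7 + d + 2*z (B(d, z) = 7 + ((d + z) + z) = 7 + (d + 2*z) = 7 + d + 2*z)
(1/(9296 + O(-133, 23)) + o(-178, B(7, 7)))/(R + 27912) = (1/(9296 - 216) - 178*(7 + 7 + 2*7))/(-11202 + 27912) = (1/9080 - 178*(7 + 7 + 14))/16710 = (1/9080 - 178*28)*(1/16710) = (1/9080 - 4984)*(1/16710) = -45254719/9080*1/16710 = -45254719/151726800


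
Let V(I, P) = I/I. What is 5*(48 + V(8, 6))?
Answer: 245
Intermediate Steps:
V(I, P) = 1
5*(48 + V(8, 6)) = 5*(48 + 1) = 5*49 = 245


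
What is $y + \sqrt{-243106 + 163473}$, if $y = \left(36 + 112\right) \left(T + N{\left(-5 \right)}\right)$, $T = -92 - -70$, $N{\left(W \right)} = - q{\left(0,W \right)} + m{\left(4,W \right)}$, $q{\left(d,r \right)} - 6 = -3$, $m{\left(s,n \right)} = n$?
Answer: $-4440 + i \sqrt{79633} \approx -4440.0 + 282.19 i$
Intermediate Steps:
$q{\left(d,r \right)} = 3$ ($q{\left(d,r \right)} = 6 - 3 = 3$)
$N{\left(W \right)} = -3 + W$ ($N{\left(W \right)} = \left(-1\right) 3 + W = -3 + W$)
$T = -22$ ($T = -92 + 70 = -22$)
$y = -4440$ ($y = \left(36 + 112\right) \left(-22 - 8\right) = 148 \left(-22 - 8\right) = 148 \left(-30\right) = -4440$)
$y + \sqrt{-243106 + 163473} = -4440 + \sqrt{-243106 + 163473} = -4440 + \sqrt{-79633} = -4440 + i \sqrt{79633}$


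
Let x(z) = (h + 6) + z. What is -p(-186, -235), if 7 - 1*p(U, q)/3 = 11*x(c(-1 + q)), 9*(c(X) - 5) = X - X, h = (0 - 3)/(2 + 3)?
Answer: 1611/5 ≈ 322.20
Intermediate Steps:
h = -⅗ (h = -3/5 = -3*⅕ = -⅗ ≈ -0.60000)
c(X) = 5 (c(X) = 5 + (X - X)/9 = 5 + (⅑)*0 = 5 + 0 = 5)
x(z) = 27/5 + z (x(z) = (-⅗ + 6) + z = 27/5 + z)
p(U, q) = -1611/5 (p(U, q) = 21 - 33*(27/5 + 5) = 21 - 33*52/5 = 21 - 3*572/5 = 21 - 1716/5 = -1611/5)
-p(-186, -235) = -1*(-1611/5) = 1611/5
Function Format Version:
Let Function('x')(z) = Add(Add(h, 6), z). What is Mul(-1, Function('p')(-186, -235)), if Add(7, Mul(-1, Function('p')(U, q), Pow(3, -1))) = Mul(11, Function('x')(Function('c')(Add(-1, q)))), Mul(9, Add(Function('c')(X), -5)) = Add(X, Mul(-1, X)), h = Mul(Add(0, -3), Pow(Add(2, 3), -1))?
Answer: Rational(1611, 5) ≈ 322.20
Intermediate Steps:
h = Rational(-3, 5) (h = Mul(-3, Pow(5, -1)) = Mul(-3, Rational(1, 5)) = Rational(-3, 5) ≈ -0.60000)
Function('c')(X) = 5 (Function('c')(X) = Add(5, Mul(Rational(1, 9), Add(X, Mul(-1, X)))) = Add(5, Mul(Rational(1, 9), 0)) = Add(5, 0) = 5)
Function('x')(z) = Add(Rational(27, 5), z) (Function('x')(z) = Add(Add(Rational(-3, 5), 6), z) = Add(Rational(27, 5), z))
Function('p')(U, q) = Rational(-1611, 5) (Function('p')(U, q) = Add(21, Mul(-3, Mul(11, Add(Rational(27, 5), 5)))) = Add(21, Mul(-3, Mul(11, Rational(52, 5)))) = Add(21, Mul(-3, Rational(572, 5))) = Add(21, Rational(-1716, 5)) = Rational(-1611, 5))
Mul(-1, Function('p')(-186, -235)) = Mul(-1, Rational(-1611, 5)) = Rational(1611, 5)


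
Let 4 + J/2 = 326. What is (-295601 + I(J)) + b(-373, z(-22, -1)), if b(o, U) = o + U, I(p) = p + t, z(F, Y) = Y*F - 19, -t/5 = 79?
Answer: -295722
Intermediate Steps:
J = 644 (J = -8 + 2*326 = -8 + 652 = 644)
t = -395 (t = -5*79 = -395)
z(F, Y) = -19 + F*Y (z(F, Y) = F*Y - 19 = -19 + F*Y)
I(p) = -395 + p (I(p) = p - 395 = -395 + p)
b(o, U) = U + o
(-295601 + I(J)) + b(-373, z(-22, -1)) = (-295601 + (-395 + 644)) + ((-19 - 22*(-1)) - 373) = (-295601 + 249) + ((-19 + 22) - 373) = -295352 + (3 - 373) = -295352 - 370 = -295722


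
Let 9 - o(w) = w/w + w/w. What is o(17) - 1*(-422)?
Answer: 429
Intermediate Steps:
o(w) = 7 (o(w) = 9 - (w/w + w/w) = 9 - (1 + 1) = 9 - 1*2 = 9 - 2 = 7)
o(17) - 1*(-422) = 7 - 1*(-422) = 7 + 422 = 429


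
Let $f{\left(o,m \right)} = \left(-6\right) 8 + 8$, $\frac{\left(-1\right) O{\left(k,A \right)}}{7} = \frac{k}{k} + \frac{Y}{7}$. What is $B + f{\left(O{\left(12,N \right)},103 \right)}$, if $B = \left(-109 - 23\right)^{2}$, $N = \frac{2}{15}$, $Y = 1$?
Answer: $17384$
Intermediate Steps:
$N = \frac{2}{15}$ ($N = 2 \cdot \frac{1}{15} = \frac{2}{15} \approx 0.13333$)
$O{\left(k,A \right)} = -8$ ($O{\left(k,A \right)} = - 7 \left(\frac{k}{k} + 1 \cdot \frac{1}{7}\right) = - 7 \left(1 + 1 \cdot \frac{1}{7}\right) = - 7 \left(1 + \frac{1}{7}\right) = \left(-7\right) \frac{8}{7} = -8$)
$f{\left(o,m \right)} = -40$ ($f{\left(o,m \right)} = -48 + 8 = -40$)
$B = 17424$ ($B = \left(-132\right)^{2} = 17424$)
$B + f{\left(O{\left(12,N \right)},103 \right)} = 17424 - 40 = 17384$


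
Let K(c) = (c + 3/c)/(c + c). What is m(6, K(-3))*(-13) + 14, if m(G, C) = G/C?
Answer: -103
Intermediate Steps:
K(c) = (c + 3/c)/(2*c) (K(c) = (c + 3/c)/((2*c)) = (c + 3/c)*(1/(2*c)) = (c + 3/c)/(2*c))
m(6, K(-3))*(-13) + 14 = (6/(((1/2)*(3 + (-3)**2)/(-3)**2)))*(-13) + 14 = (6/(((1/2)*(1/9)*(3 + 9))))*(-13) + 14 = (6/(((1/2)*(1/9)*12)))*(-13) + 14 = (6/(2/3))*(-13) + 14 = (6*(3/2))*(-13) + 14 = 9*(-13) + 14 = -117 + 14 = -103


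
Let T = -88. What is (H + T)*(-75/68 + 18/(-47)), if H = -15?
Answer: 489147/3196 ≈ 153.05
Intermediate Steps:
(H + T)*(-75/68 + 18/(-47)) = (-15 - 88)*(-75/68 + 18/(-47)) = -103*(-75*1/68 + 18*(-1/47)) = -103*(-75/68 - 18/47) = -103*(-4749/3196) = 489147/3196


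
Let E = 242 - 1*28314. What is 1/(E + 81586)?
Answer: 1/53514 ≈ 1.8687e-5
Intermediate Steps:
E = -28072 (E = 242 - 28314 = -28072)
1/(E + 81586) = 1/(-28072 + 81586) = 1/53514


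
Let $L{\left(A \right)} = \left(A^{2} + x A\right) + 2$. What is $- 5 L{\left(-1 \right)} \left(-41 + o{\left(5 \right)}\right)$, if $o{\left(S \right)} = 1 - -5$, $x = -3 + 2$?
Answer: $700$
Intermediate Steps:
$x = -1$
$L{\left(A \right)} = 2 + A^{2} - A$ ($L{\left(A \right)} = \left(A^{2} - A\right) + 2 = 2 + A^{2} - A$)
$o{\left(S \right)} = 6$ ($o{\left(S \right)} = 1 + 5 = 6$)
$- 5 L{\left(-1 \right)} \left(-41 + o{\left(5 \right)}\right) = - 5 \left(2 + \left(-1\right)^{2} - -1\right) \left(-41 + 6\right) = - 5 \left(2 + 1 + 1\right) \left(-35\right) = \left(-5\right) 4 \left(-35\right) = \left(-20\right) \left(-35\right) = 700$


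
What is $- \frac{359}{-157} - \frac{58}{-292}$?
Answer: $\frac{56967}{22922} \approx 2.4853$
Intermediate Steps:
$- \frac{359}{-157} - \frac{58}{-292} = \left(-359\right) \left(- \frac{1}{157}\right) - - \frac{29}{146} = \frac{359}{157} + \frac{29}{146} = \frac{56967}{22922}$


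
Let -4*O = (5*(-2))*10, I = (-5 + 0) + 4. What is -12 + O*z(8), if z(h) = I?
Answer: -37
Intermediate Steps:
I = -1 (I = -5 + 4 = -1)
z(h) = -1
O = 25 (O = -5*(-2)*10/4 = -(-5)*10/2 = -1/4*(-100) = 25)
-12 + O*z(8) = -12 + 25*(-1) = -12 - 25 = -37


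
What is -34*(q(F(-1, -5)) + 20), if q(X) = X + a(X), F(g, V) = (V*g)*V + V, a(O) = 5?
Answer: 170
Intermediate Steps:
F(g, V) = V + g*V² (F(g, V) = g*V² + V = V + g*V²)
q(X) = 5 + X (q(X) = X + 5 = 5 + X)
-34*(q(F(-1, -5)) + 20) = -34*((5 - 5*(1 - 5*(-1))) + 20) = -34*((5 - 5*(1 + 5)) + 20) = -34*((5 - 5*6) + 20) = -34*((5 - 30) + 20) = -34*(-25 + 20) = -34*(-5) = 170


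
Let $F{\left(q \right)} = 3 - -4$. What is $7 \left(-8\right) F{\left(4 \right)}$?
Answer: $-392$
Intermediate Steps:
$F{\left(q \right)} = 7$ ($F{\left(q \right)} = 3 + 4 = 7$)
$7 \left(-8\right) F{\left(4 \right)} = 7 \left(-8\right) 7 = \left(-56\right) 7 = -392$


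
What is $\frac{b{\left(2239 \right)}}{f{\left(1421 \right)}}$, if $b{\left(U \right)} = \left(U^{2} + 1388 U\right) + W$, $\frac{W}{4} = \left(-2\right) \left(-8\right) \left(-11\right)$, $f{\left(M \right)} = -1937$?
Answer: $- \frac{8120149}{1937} \approx -4192.1$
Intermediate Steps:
$W = -704$ ($W = 4 \left(-2\right) \left(-8\right) \left(-11\right) = 4 \cdot 16 \left(-11\right) = 4 \left(-176\right) = -704$)
$b{\left(U \right)} = -704 + U^{2} + 1388 U$ ($b{\left(U \right)} = \left(U^{2} + 1388 U\right) - 704 = -704 + U^{2} + 1388 U$)
$\frac{b{\left(2239 \right)}}{f{\left(1421 \right)}} = \frac{-704 + 2239^{2} + 1388 \cdot 2239}{-1937} = \left(-704 + 5013121 + 3107732\right) \left(- \frac{1}{1937}\right) = 8120149 \left(- \frac{1}{1937}\right) = - \frac{8120149}{1937}$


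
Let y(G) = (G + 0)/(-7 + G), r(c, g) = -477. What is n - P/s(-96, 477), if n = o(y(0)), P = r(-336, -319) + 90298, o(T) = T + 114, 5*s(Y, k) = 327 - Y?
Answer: -400883/423 ≈ -947.71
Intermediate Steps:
s(Y, k) = 327/5 - Y/5 (s(Y, k) = (327 - Y)/5 = 327/5 - Y/5)
y(G) = G/(-7 + G)
o(T) = 114 + T
P = 89821 (P = -477 + 90298 = 89821)
n = 114 (n = 114 + 0/(-7 + 0) = 114 + 0/(-7) = 114 + 0*(-⅐) = 114 + 0 = 114)
n - P/s(-96, 477) = 114 - 89821/(327/5 - ⅕*(-96)) = 114 - 89821/(327/5 + 96/5) = 114 - 89821/423/5 = 114 - 89821*5/423 = 114 - 1*449105/423 = 114 - 449105/423 = -400883/423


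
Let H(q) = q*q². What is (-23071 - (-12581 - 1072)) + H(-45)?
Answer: -100543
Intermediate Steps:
H(q) = q³
(-23071 - (-12581 - 1072)) + H(-45) = (-23071 - (-12581 - 1072)) + (-45)³ = (-23071 - 1*(-13653)) - 91125 = (-23071 + 13653) - 91125 = -9418 - 91125 = -100543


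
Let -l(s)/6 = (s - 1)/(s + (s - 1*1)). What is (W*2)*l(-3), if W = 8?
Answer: -384/7 ≈ -54.857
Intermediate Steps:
l(s) = -6*(-1 + s)/(-1 + 2*s) (l(s) = -6*(s - 1)/(s + (s - 1*1)) = -6*(-1 + s)/(s + (s - 1)) = -6*(-1 + s)/(s + (-1 + s)) = -6*(-1 + s)/(-1 + 2*s))
(W*2)*l(-3) = (8*2)*(6*(1 - 1*(-3))/(-1 + 2*(-3))) = 16*(6*(1 + 3)/(-1 - 6)) = 16*(6*4/(-7)) = 16*(6*(-⅐)*4) = 16*(-24/7) = -384/7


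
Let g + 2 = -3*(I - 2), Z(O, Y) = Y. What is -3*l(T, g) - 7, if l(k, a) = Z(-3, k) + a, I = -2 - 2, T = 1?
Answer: -58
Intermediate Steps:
I = -4
g = 16 (g = -2 - 3*(-4 - 2) = -2 - 3*(-6) = -2 + 18 = 16)
l(k, a) = a + k (l(k, a) = k + a = a + k)
-3*l(T, g) - 7 = -3*(16 + 1) - 7 = -3*17 - 7 = -51 - 7 = -58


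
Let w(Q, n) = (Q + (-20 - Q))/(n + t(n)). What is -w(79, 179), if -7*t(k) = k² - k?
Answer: -140/30609 ≈ -0.0045738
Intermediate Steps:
t(k) = -k²/7 + k/7 (t(k) = -(k² - k)/7 = -k²/7 + k/7)
w(Q, n) = -20/(n + n*(1 - n)/7) (w(Q, n) = (Q + (-20 - Q))/(n + n*(1 - n)/7) = -20/(n + n*(1 - n)/7))
-w(79, 179) = -140/(179*(-8 + 179)) = -140/(179*171) = -1*140/30609 = -140/30609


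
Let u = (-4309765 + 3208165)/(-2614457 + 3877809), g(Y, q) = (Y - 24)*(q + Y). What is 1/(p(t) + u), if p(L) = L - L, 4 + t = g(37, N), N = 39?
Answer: -157919/137700 ≈ -1.1468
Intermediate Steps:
g(Y, q) = (-24 + Y)*(Y + q)
t = 984 (t = -4 + (37² - 24*37 - 24*39 + 37*39) = -4 + (1369 - 888 - 936 + 1443) = -4 + 988 = 984)
p(L) = 0
u = -137700/157919 (u = -1101600/1263352 = -1101600*1/1263352 = -137700/157919 ≈ -0.87197)
1/(p(t) + u) = 1/(0 - 137700/157919) = 1/(-137700/157919) = -157919/137700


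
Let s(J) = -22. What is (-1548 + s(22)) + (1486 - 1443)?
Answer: -1527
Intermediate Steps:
(-1548 + s(22)) + (1486 - 1443) = (-1548 - 22) + (1486 - 1443) = -1570 + 43 = -1527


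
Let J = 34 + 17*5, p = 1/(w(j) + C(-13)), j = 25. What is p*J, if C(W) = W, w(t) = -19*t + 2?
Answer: -119/486 ≈ -0.24486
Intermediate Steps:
w(t) = 2 - 19*t
p = -1/486 (p = 1/((2 - 19*25) - 13) = 1/((2 - 475) - 13) = 1/(-473 - 13) = 1/(-486) = -1/486 ≈ -0.0020576)
J = 119 (J = 34 + 85 = 119)
p*J = -1/486*119 = -119/486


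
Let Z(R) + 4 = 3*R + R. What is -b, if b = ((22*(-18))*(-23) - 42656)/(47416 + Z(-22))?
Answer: 8387/11831 ≈ 0.70890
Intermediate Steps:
Z(R) = -4 + 4*R (Z(R) = -4 + (3*R + R) = -4 + 4*R)
b = -8387/11831 (b = ((22*(-18))*(-23) - 42656)/(47416 + (-4 + 4*(-22))) = (-396*(-23) - 42656)/(47416 + (-4 - 88)) = (9108 - 42656)/(47416 - 92) = -33548/47324 = -33548*1/47324 = -8387/11831 ≈ -0.70890)
-b = -1*(-8387/11831) = 8387/11831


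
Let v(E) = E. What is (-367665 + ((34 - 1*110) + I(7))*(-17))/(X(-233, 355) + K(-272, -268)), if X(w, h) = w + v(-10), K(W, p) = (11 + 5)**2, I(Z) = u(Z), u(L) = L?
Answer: -366492/13 ≈ -28192.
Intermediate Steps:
I(Z) = Z
K(W, p) = 256 (K(W, p) = 16**2 = 256)
X(w, h) = -10 + w (X(w, h) = w - 10 = -10 + w)
(-367665 + ((34 - 1*110) + I(7))*(-17))/(X(-233, 355) + K(-272, -268)) = (-367665 + ((34 - 1*110) + 7)*(-17))/((-10 - 233) + 256) = (-367665 + ((34 - 110) + 7)*(-17))/(-243 + 256) = (-367665 + (-76 + 7)*(-17))/13 = (-367665 - 69*(-17))*(1/13) = (-367665 + 1173)*(1/13) = -366492*1/13 = -366492/13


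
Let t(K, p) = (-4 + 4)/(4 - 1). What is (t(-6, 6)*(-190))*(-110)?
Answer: 0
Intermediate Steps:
t(K, p) = 0 (t(K, p) = 0/3 = 0*(⅓) = 0)
(t(-6, 6)*(-190))*(-110) = (0*(-190))*(-110) = 0*(-110) = 0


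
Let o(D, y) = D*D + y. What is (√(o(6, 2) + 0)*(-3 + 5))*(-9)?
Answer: -18*√38 ≈ -110.96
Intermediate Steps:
o(D, y) = y + D² (o(D, y) = D² + y = y + D²)
(√(o(6, 2) + 0)*(-3 + 5))*(-9) = (√((2 + 6²) + 0)*(-3 + 5))*(-9) = (√((2 + 36) + 0)*2)*(-9) = (√(38 + 0)*2)*(-9) = (√38*2)*(-9) = (2*√38)*(-9) = -18*√38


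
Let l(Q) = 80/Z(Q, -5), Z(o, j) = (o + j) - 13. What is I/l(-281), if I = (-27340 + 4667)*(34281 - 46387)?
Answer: -41034661031/40 ≈ -1.0259e+9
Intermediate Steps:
Z(o, j) = -13 + j + o (Z(o, j) = (j + o) - 13 = -13 + j + o)
I = 274479338 (I = -22673*(-12106) = 274479338)
l(Q) = 80/(-18 + Q) (l(Q) = 80/(-13 - 5 + Q) = 80/(-18 + Q))
I/l(-281) = 274479338/((80/(-18 - 281))) = 274479338/((80/(-299))) = 274479338/((80*(-1/299))) = 274479338/(-80/299) = 274479338*(-299/80) = -41034661031/40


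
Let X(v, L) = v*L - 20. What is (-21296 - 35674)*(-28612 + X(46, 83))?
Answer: 1413653580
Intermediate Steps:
X(v, L) = -20 + L*v (X(v, L) = L*v - 20 = -20 + L*v)
(-21296 - 35674)*(-28612 + X(46, 83)) = (-21296 - 35674)*(-28612 + (-20 + 83*46)) = -56970*(-28612 + (-20 + 3818)) = -56970*(-28612 + 3798) = -56970*(-24814) = 1413653580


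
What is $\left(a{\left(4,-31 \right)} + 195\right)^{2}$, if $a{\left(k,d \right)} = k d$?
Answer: $5041$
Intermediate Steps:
$a{\left(k,d \right)} = d k$
$\left(a{\left(4,-31 \right)} + 195\right)^{2} = \left(\left(-31\right) 4 + 195\right)^{2} = \left(-124 + 195\right)^{2} = 71^{2} = 5041$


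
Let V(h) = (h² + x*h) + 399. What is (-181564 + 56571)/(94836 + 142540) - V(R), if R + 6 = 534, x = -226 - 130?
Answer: -21652376833/237376 ≈ -91216.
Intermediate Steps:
x = -356
R = 528 (R = -6 + 534 = 528)
V(h) = 399 + h² - 356*h (V(h) = (h² - 356*h) + 399 = 399 + h² - 356*h)
(-181564 + 56571)/(94836 + 142540) - V(R) = (-181564 + 56571)/(94836 + 142540) - (399 + 528² - 356*528) = -124993/237376 - (399 + 278784 - 187968) = -124993*1/237376 - 1*91215 = -124993/237376 - 91215 = -21652376833/237376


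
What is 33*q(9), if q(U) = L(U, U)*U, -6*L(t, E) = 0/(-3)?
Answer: 0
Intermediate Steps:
L(t, E) = 0 (L(t, E) = -0/(-3) = -0*(-1)/3 = -1/6*0 = 0)
q(U) = 0 (q(U) = 0*U = 0)
33*q(9) = 33*0 = 0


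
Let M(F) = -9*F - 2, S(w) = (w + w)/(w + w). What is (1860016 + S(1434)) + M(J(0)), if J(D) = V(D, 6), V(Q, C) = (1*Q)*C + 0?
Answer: 1860015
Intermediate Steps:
S(w) = 1 (S(w) = (2*w)/((2*w)) = (2*w)*(1/(2*w)) = 1)
V(Q, C) = C*Q (V(Q, C) = Q*C + 0 = C*Q + 0 = C*Q)
J(D) = 6*D
M(F) = -2 - 9*F
(1860016 + S(1434)) + M(J(0)) = (1860016 + 1) + (-2 - 54*0) = 1860017 + (-2 - 9*0) = 1860017 + (-2 + 0) = 1860017 - 2 = 1860015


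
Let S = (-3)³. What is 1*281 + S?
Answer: 254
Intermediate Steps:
S = -27
1*281 + S = 1*281 - 27 = 281 - 27 = 254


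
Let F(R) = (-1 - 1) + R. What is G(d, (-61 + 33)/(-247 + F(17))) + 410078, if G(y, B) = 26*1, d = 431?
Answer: 410104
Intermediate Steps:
F(R) = -2 + R
G(y, B) = 26
G(d, (-61 + 33)/(-247 + F(17))) + 410078 = 26 + 410078 = 410104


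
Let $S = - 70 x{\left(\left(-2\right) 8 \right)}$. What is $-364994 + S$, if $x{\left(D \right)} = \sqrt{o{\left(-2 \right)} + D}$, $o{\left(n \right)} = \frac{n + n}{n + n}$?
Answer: $-364994 - 70 i \sqrt{15} \approx -3.6499 \cdot 10^{5} - 271.11 i$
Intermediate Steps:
$o{\left(n \right)} = 1$ ($o{\left(n \right)} = \frac{2 n}{2 n} = 2 n \frac{1}{2 n} = 1$)
$x{\left(D \right)} = \sqrt{1 + D}$
$S = - 70 i \sqrt{15}$ ($S = - 70 \sqrt{1 - 16} = - 70 \sqrt{-15} = - 70 i \sqrt{15} \approx - 271.11 i$)
$-364994 + S = -364994 - 70 i \sqrt{15}$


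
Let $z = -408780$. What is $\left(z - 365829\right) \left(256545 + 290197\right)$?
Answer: $-423511273878$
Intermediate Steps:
$\left(z - 365829\right) \left(256545 + 290197\right) = \left(-408780 - 365829\right) \left(256545 + 290197\right) = \left(-774609\right) 546742 = -423511273878$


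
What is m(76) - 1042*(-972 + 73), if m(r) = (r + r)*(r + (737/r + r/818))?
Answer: 388467432/409 ≈ 9.4980e+5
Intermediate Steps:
m(r) = 2*r*(737/r + 819*r/818) (m(r) = (2*r)*(r + (737/r + r*(1/818))) = (2*r)*(r + (737/r + r/818)) = (2*r)*(737/r + 819*r/818) = 2*r*(737/r + 819*r/818))
m(76) - 1042*(-972 + 73) = (1474 + (819/409)*76²) - 1042*(-972 + 73) = (1474 + (819/409)*5776) - 1042*(-899) = (1474 + 4730544/409) - 1*(-936758) = 5333410/409 + 936758 = 388467432/409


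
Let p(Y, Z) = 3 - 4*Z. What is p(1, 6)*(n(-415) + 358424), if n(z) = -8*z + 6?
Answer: -7596750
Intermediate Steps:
n(z) = 6 - 8*z
p(1, 6)*(n(-415) + 358424) = (3 - 4*6)*((6 - 8*(-415)) + 358424) = (3 - 24)*((6 + 3320) + 358424) = -21*(3326 + 358424) = -21*361750 = -7596750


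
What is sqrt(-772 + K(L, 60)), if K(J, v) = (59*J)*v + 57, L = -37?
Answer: I*sqrt(131695) ≈ 362.9*I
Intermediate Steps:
K(J, v) = 57 + 59*J*v (K(J, v) = 59*J*v + 57 = 57 + 59*J*v)
sqrt(-772 + K(L, 60)) = sqrt(-772 + (57 + 59*(-37)*60)) = sqrt(-772 + (57 - 130980)) = sqrt(-772 - 130923) = sqrt(-131695) = I*sqrt(131695)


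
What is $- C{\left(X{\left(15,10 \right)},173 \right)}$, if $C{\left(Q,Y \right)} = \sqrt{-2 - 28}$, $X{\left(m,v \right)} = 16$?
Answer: $- i \sqrt{30} \approx - 5.4772 i$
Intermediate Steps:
$C{\left(Q,Y \right)} = i \sqrt{30}$ ($C{\left(Q,Y \right)} = \sqrt{-30} = i \sqrt{30}$)
$- C{\left(X{\left(15,10 \right)},173 \right)} = - i \sqrt{30}$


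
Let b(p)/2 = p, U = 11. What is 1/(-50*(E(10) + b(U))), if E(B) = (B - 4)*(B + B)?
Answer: -1/7100 ≈ -0.00014085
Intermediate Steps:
b(p) = 2*p
E(B) = 2*B*(-4 + B) (E(B) = (-4 + B)*(2*B) = 2*B*(-4 + B))
1/(-50*(E(10) + b(U))) = 1/(-50*(2*10*(-4 + 10) + 2*11)) = 1/(-50*(2*10*6 + 22)) = 1/(-50*(120 + 22)) = 1/(-50*142) = 1/(-7100) = -1/7100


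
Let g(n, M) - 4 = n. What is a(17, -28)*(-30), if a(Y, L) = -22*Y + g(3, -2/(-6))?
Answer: 11010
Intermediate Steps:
g(n, M) = 4 + n
a(Y, L) = 7 - 22*Y (a(Y, L) = -22*Y + (4 + 3) = -22*Y + 7 = 7 - 22*Y)
a(17, -28)*(-30) = (7 - 22*17)*(-30) = (7 - 374)*(-30) = -367*(-30) = 11010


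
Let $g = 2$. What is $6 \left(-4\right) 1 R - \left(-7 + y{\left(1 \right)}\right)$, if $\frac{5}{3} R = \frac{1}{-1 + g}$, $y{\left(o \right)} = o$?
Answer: $- \frac{42}{5} \approx -8.4$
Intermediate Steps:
$R = \frac{3}{5}$ ($R = \frac{3}{5 \left(-1 + 2\right)} = \frac{3}{5 \cdot 1} = \frac{3}{5} \cdot 1 = \frac{3}{5} \approx 0.6$)
$6 \left(-4\right) 1 R - \left(-7 + y{\left(1 \right)}\right) = 6 \left(-4\right) 1 \cdot \frac{3}{5} + \left(7 - 1\right) = 6 \left(\left(-4\right) \frac{3}{5}\right) + \left(7 - 1\right) = 6 \left(- \frac{12}{5}\right) + 6 = - \frac{72}{5} + 6 = - \frac{42}{5}$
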